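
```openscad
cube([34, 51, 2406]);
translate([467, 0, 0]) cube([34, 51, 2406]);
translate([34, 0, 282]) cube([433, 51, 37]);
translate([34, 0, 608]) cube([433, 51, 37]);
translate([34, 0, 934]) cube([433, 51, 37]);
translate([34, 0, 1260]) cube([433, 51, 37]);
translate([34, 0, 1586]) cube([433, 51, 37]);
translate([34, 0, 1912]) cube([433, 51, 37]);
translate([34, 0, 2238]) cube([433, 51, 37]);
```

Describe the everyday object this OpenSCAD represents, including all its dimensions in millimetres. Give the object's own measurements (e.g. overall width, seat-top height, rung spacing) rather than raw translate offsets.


A straight ladder. Two 34×51 mm vertical rails, 2406 mm tall, stand 501 mm apart (outside-to-outside) with their front faces coplanar on the −y side. 7 rungs, each 51 mm deep and 37 mm tall, span between the inner faces of the rails, front faces flush with the rails. The lowest rung's underside is at z = 282 mm and rungs are spaced 326 mm apart (underside to underside).


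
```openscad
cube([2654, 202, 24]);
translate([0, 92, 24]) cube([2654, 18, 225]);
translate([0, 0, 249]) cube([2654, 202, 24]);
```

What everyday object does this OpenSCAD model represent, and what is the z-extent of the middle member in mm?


An I-beam. The web height is 225 mm.

Two wide flanges with a thin centred web — an I-beam. Overall 273 mm minus two 24 mm flanges gives a web of 273 − 2·24 = 225 mm.


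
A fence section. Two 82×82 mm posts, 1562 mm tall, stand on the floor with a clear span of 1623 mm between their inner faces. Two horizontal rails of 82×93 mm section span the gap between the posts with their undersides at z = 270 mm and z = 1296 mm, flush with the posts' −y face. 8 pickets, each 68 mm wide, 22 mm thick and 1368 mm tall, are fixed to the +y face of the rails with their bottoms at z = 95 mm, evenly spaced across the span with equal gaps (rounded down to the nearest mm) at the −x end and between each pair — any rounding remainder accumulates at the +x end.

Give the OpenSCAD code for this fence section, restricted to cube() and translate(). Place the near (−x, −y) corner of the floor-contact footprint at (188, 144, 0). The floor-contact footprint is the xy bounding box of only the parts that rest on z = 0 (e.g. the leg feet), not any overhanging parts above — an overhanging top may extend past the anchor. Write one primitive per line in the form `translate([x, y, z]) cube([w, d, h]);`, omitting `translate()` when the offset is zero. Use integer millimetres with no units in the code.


translate([188, 144, 0]) cube([82, 82, 1562]);
translate([1893, 144, 0]) cube([82, 82, 1562]);
translate([270, 144, 270]) cube([1623, 82, 93]);
translate([270, 144, 1296]) cube([1623, 82, 93]);
translate([389, 226, 95]) cube([68, 22, 1368]);
translate([576, 226, 95]) cube([68, 22, 1368]);
translate([763, 226, 95]) cube([68, 22, 1368]);
translate([950, 226, 95]) cube([68, 22, 1368]);
translate([1137, 226, 95]) cube([68, 22, 1368]);
translate([1324, 226, 95]) cube([68, 22, 1368]);
translate([1511, 226, 95]) cube([68, 22, 1368]);
translate([1698, 226, 95]) cube([68, 22, 1368]);


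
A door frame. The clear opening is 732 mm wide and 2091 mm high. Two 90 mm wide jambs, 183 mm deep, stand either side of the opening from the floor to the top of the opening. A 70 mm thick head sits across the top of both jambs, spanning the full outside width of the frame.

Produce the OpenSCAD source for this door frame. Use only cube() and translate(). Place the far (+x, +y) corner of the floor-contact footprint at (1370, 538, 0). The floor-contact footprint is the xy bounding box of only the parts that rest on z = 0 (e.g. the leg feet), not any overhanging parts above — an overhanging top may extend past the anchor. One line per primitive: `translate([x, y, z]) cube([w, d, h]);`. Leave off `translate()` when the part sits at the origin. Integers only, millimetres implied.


translate([458, 355, 0]) cube([90, 183, 2091]);
translate([1280, 355, 0]) cube([90, 183, 2091]);
translate([458, 355, 2091]) cube([912, 183, 70]);


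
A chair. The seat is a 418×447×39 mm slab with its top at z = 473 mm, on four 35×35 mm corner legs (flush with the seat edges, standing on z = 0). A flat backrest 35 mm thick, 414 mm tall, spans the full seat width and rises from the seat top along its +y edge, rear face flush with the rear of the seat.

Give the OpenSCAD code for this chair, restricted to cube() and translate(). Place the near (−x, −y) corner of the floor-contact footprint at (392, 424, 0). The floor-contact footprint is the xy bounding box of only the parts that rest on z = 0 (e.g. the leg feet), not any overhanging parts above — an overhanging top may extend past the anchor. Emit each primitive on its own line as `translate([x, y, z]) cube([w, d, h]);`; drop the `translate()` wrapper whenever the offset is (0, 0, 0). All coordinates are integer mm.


// leg_h = 473 - 39 = 434
translate([392, 424, 434]) cube([418, 447, 39]);
translate([392, 424, 0]) cube([35, 35, 434]);
translate([775, 424, 0]) cube([35, 35, 434]);
translate([392, 836, 0]) cube([35, 35, 434]);
translate([775, 836, 0]) cube([35, 35, 434]);
translate([392, 836, 473]) cube([418, 35, 414]);


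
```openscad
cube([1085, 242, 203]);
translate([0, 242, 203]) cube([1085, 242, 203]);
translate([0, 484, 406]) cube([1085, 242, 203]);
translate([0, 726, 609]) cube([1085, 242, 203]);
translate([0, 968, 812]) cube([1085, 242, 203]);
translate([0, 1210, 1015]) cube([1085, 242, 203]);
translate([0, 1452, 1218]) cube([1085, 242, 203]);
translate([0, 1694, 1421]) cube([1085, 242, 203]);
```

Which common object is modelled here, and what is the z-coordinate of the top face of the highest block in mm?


A staircase. The total rise is 1624 mm.

8 identical blocks, each offset up and back from the previous — a staircase. Each step is 203 mm tall and there are 8 of them, so the total rise is 8 × 203 = 1624 mm.


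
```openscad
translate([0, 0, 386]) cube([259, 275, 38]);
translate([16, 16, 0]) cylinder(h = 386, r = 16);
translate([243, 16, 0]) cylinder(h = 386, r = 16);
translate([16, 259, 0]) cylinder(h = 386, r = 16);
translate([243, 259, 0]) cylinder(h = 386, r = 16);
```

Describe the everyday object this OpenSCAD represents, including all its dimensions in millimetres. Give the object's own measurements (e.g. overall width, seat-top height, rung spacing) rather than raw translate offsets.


A simple wooden stool: a rectangular seat 259 mm (x) by 275 mm (y), 38 mm thick, top face at z = 424 mm, on four round legs, each 32 mm in diameter. The legs rest on z = 0, each leg's axis is inset half a diameter from the nearest pair of seat edges (so the leg's bounding box is flush with the corner).


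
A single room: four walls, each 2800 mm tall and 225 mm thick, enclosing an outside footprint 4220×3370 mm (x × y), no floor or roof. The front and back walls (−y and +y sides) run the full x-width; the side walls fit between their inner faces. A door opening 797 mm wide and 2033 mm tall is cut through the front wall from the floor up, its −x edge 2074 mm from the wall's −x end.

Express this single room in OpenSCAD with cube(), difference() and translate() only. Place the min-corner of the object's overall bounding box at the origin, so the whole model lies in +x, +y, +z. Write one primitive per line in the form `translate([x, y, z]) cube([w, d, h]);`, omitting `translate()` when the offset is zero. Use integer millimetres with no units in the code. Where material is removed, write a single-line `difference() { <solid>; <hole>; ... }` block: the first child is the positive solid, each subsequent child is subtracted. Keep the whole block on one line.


difference() { cube([4220, 225, 2800]); translate([2074, 0, 0]) cube([797, 225, 2033]); }
translate([0, 3145, 0]) cube([4220, 225, 2800]);
translate([0, 225, 0]) cube([225, 2920, 2800]);
translate([3995, 225, 0]) cube([225, 2920, 2800]);


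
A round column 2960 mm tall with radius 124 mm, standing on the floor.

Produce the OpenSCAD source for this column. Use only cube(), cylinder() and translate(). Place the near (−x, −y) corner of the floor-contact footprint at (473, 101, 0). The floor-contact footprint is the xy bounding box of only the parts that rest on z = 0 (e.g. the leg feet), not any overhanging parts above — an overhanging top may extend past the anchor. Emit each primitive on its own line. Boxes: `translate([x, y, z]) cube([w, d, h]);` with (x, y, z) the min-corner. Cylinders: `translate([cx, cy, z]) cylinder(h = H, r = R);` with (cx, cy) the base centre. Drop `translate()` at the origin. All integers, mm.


translate([597, 225, 0]) cylinder(h = 2960, r = 124);


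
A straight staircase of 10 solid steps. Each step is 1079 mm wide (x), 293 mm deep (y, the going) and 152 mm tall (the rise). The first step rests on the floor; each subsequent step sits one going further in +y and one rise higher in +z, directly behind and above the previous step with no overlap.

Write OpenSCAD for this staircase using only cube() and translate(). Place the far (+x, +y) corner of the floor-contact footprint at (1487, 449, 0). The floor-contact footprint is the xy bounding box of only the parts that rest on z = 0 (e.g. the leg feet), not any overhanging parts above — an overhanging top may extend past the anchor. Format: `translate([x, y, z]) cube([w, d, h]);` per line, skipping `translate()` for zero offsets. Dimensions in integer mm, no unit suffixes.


translate([408, 156, 0]) cube([1079, 293, 152]);
translate([408, 449, 152]) cube([1079, 293, 152]);
translate([408, 742, 304]) cube([1079, 293, 152]);
translate([408, 1035, 456]) cube([1079, 293, 152]);
translate([408, 1328, 608]) cube([1079, 293, 152]);
translate([408, 1621, 760]) cube([1079, 293, 152]);
translate([408, 1914, 912]) cube([1079, 293, 152]);
translate([408, 2207, 1064]) cube([1079, 293, 152]);
translate([408, 2500, 1216]) cube([1079, 293, 152]);
translate([408, 2793, 1368]) cube([1079, 293, 152]);


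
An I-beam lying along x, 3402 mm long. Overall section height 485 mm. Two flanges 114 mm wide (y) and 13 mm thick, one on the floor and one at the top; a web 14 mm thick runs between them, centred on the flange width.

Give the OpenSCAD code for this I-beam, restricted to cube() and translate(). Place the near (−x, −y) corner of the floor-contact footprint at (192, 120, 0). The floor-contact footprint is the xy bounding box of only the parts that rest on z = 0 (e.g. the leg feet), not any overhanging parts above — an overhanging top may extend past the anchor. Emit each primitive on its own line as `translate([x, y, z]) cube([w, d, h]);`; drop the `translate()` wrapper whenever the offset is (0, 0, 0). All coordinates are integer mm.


translate([192, 120, 0]) cube([3402, 114, 13]);
translate([192, 170, 13]) cube([3402, 14, 459]);
translate([192, 120, 472]) cube([3402, 114, 13]);


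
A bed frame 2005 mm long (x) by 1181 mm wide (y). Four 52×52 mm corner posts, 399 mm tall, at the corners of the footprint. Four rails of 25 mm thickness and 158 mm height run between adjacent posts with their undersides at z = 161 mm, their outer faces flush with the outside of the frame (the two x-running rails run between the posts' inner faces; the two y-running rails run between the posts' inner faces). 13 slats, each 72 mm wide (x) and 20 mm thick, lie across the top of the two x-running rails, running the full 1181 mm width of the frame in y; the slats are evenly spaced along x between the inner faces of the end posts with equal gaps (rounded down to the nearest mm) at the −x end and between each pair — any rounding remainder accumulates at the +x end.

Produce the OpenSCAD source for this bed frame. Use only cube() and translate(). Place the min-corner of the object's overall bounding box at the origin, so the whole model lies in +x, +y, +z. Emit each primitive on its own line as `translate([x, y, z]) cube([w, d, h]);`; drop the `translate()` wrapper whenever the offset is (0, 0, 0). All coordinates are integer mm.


// slat z = rail_z + rail_h = 161 + 158 = 319
// slat gap = ⌊(1901 − 13·72) / 14⌋ = 68
cube([52, 52, 399]);
translate([0, 1129, 0]) cube([52, 52, 399]);
translate([1953, 0, 0]) cube([52, 52, 399]);
translate([1953, 1129, 0]) cube([52, 52, 399]);
translate([52, 0, 161]) cube([1901, 25, 158]);
translate([52, 1156, 161]) cube([1901, 25, 158]);
translate([0, 52, 161]) cube([25, 1077, 158]);
translate([1980, 52, 161]) cube([25, 1077, 158]);
translate([120, 0, 319]) cube([72, 1181, 20]);
translate([260, 0, 319]) cube([72, 1181, 20]);
translate([400, 0, 319]) cube([72, 1181, 20]);
translate([540, 0, 319]) cube([72, 1181, 20]);
translate([680, 0, 319]) cube([72, 1181, 20]);
translate([820, 0, 319]) cube([72, 1181, 20]);
translate([960, 0, 319]) cube([72, 1181, 20]);
translate([1100, 0, 319]) cube([72, 1181, 20]);
translate([1240, 0, 319]) cube([72, 1181, 20]);
translate([1380, 0, 319]) cube([72, 1181, 20]);
translate([1520, 0, 319]) cube([72, 1181, 20]);
translate([1660, 0, 319]) cube([72, 1181, 20]);
translate([1800, 0, 319]) cube([72, 1181, 20]);


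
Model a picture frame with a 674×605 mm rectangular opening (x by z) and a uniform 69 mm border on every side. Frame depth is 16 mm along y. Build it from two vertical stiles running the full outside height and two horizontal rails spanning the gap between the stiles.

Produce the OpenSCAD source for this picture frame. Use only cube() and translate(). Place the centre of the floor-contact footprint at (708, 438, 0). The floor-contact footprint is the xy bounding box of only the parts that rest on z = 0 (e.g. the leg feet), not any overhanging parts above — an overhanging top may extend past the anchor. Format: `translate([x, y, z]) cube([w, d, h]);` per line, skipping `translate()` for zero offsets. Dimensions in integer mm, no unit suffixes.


translate([302, 430, 0]) cube([69, 16, 743]);
translate([1045, 430, 0]) cube([69, 16, 743]);
translate([371, 430, 0]) cube([674, 16, 69]);
translate([371, 430, 674]) cube([674, 16, 69]);


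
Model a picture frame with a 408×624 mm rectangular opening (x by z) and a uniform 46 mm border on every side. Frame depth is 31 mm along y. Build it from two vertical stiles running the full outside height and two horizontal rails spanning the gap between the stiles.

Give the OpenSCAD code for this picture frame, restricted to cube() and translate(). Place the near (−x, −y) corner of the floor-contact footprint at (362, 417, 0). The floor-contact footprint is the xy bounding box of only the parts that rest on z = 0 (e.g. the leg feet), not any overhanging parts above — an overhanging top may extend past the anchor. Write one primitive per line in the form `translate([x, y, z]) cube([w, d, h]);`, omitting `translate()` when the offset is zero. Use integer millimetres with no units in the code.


translate([362, 417, 0]) cube([46, 31, 716]);
translate([816, 417, 0]) cube([46, 31, 716]);
translate([408, 417, 0]) cube([408, 31, 46]);
translate([408, 417, 670]) cube([408, 31, 46]);


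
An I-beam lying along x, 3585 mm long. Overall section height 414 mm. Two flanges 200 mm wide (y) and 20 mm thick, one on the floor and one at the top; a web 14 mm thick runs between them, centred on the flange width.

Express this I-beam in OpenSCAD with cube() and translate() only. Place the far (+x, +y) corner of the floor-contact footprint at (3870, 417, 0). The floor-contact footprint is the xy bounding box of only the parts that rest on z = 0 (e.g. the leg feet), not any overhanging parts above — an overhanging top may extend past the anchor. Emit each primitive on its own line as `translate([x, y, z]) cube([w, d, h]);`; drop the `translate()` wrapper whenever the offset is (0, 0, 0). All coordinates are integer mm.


translate([285, 217, 0]) cube([3585, 200, 20]);
translate([285, 310, 20]) cube([3585, 14, 374]);
translate([285, 217, 394]) cube([3585, 200, 20]);


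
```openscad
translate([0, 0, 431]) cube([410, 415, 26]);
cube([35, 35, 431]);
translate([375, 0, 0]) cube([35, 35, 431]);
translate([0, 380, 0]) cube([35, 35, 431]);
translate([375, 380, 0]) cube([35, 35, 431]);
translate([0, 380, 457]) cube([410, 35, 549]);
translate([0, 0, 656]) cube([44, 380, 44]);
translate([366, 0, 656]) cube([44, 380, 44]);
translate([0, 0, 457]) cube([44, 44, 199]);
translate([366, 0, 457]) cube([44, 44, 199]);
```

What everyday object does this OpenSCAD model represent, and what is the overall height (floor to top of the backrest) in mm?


A chair. The overall height is 1006 mm.

A slab on four corner posts with a tall panel at the back — a chair. The seat slab sits at z = 431 with thickness 26, and the 549 mm backrest starts at the seat top, so the overall height is 431 + 26 + 549 = 1006 mm.


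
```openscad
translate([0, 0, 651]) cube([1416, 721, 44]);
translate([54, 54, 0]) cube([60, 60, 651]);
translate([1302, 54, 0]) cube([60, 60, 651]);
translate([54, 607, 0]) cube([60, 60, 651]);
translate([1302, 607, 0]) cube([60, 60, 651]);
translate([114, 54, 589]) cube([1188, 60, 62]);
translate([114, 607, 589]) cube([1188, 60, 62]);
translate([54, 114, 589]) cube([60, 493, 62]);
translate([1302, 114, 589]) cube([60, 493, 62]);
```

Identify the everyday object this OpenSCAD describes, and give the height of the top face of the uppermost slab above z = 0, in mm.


A table. The table height is 695 mm.

A 1416×721×44 slab sits at z = 651 on four 60 mm square posts — a table. The top surface is at 651 + 44 = 695 mm.


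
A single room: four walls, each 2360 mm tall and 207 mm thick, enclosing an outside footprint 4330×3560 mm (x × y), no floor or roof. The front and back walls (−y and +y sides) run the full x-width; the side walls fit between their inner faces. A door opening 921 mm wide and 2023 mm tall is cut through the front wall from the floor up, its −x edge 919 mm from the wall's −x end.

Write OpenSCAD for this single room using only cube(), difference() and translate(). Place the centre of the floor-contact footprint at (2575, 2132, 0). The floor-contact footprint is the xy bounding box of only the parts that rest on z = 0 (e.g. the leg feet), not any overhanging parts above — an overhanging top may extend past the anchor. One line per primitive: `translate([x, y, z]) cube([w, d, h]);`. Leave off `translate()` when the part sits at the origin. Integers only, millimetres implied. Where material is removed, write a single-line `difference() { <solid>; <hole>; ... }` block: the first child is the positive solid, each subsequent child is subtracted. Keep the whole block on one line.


difference() { translate([410, 352, 0]) cube([4330, 207, 2360]); translate([1329, 352, 0]) cube([921, 207, 2023]); }
translate([410, 3705, 0]) cube([4330, 207, 2360]);
translate([410, 559, 0]) cube([207, 3146, 2360]);
translate([4533, 559, 0]) cube([207, 3146, 2360]);


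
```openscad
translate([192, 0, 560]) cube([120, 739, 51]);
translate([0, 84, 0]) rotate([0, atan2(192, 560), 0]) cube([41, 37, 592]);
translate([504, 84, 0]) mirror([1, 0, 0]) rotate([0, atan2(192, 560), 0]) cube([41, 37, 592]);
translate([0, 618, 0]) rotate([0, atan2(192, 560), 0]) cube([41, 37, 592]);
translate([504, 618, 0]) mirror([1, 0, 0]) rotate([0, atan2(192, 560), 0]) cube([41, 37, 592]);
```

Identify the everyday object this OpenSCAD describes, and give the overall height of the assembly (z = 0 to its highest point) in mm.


A sawhorse. The overall height is 611 mm.

A beam across two mirrored pairs of raked legs — a sawhorse. The beam's underside is at z = 560 (matching the legs' vertical rise in atan2(192, 560)) and the beam is 51 mm tall, so its top is at 560 + 51 = 611 mm. The raked legs top out at the beam's underside, so that is the highest point.


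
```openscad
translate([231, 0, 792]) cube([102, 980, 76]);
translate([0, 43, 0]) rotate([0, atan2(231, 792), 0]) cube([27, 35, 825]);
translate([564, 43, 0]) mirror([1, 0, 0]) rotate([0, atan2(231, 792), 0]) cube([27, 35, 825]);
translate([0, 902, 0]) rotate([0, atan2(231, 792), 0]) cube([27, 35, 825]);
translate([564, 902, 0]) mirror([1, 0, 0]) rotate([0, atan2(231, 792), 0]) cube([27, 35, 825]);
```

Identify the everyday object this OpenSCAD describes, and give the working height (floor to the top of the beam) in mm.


A sawhorse. The overall height is 868 mm.

A beam across two mirrored pairs of raked legs — a sawhorse. The beam's underside is at z = 792 (matching the legs' vertical rise in atan2(231, 792)) and the beam is 76 mm tall, so its top is at 792 + 76 = 868 mm. The raked legs top out at the beam's underside, so that is the highest point.


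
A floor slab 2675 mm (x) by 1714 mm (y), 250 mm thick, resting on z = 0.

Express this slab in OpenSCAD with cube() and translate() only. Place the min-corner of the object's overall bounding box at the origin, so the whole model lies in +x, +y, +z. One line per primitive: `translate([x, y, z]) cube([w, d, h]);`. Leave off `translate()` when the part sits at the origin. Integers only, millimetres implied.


cube([2675, 1714, 250]);


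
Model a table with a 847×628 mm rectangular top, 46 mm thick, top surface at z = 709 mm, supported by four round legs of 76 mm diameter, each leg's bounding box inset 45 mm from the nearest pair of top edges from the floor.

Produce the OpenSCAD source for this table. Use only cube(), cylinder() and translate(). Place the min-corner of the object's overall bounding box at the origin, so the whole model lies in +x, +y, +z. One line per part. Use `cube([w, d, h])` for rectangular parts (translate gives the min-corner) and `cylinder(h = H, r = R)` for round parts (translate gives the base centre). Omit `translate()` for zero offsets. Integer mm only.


// leg_h = 709 - 46 = 663
translate([0, 0, 663]) cube([847, 628, 46]);
translate([83, 83, 0]) cylinder(h = 663, r = 38);
translate([764, 83, 0]) cylinder(h = 663, r = 38);
translate([83, 545, 0]) cylinder(h = 663, r = 38);
translate([764, 545, 0]) cylinder(h = 663, r = 38);


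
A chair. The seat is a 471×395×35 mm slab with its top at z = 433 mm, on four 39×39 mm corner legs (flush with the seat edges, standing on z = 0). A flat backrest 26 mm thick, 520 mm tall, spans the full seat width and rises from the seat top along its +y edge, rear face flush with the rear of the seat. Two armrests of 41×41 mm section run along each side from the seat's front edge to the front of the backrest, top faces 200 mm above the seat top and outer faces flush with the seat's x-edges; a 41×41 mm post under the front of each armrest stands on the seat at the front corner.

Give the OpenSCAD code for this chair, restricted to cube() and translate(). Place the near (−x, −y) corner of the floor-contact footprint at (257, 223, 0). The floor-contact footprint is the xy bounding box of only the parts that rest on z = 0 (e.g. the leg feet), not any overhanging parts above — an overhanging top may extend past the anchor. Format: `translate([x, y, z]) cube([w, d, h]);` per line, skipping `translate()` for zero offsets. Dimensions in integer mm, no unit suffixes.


// leg_h = 433 - 35 = 398
// arm post h = 200 - 41 = 159
translate([257, 223, 398]) cube([471, 395, 35]);
translate([257, 223, 0]) cube([39, 39, 398]);
translate([689, 223, 0]) cube([39, 39, 398]);
translate([257, 579, 0]) cube([39, 39, 398]);
translate([689, 579, 0]) cube([39, 39, 398]);
translate([257, 592, 433]) cube([471, 26, 520]);
translate([257, 223, 592]) cube([41, 369, 41]);
translate([687, 223, 592]) cube([41, 369, 41]);
translate([257, 223, 433]) cube([41, 41, 159]);
translate([687, 223, 433]) cube([41, 41, 159]);


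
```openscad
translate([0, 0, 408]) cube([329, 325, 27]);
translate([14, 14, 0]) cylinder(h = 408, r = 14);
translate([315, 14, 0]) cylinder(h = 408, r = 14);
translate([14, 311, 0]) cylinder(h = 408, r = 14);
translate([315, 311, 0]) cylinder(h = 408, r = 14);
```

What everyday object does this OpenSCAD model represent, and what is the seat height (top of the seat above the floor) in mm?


A stool. The seat height is 435 mm.

A 329×325×27 slab at z = 408 on four corner cylinders — a stool. The seat top is 408 + 27 = 435 mm.


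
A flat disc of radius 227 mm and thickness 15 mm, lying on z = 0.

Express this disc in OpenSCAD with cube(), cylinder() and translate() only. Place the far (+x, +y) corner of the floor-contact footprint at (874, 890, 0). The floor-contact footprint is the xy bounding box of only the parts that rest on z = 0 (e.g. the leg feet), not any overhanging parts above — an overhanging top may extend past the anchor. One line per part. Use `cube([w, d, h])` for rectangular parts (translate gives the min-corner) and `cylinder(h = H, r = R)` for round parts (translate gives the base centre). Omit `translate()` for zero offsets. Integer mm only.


translate([647, 663, 0]) cylinder(h = 15, r = 227);


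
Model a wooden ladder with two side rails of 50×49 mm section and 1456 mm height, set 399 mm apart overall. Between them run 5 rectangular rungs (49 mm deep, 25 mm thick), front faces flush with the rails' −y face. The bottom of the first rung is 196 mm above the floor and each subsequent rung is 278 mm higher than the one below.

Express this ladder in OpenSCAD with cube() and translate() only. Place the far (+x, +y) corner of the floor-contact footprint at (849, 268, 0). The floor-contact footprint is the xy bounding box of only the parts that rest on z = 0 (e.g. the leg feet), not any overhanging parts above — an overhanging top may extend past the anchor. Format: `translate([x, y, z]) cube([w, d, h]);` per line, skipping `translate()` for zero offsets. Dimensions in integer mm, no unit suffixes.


translate([450, 219, 0]) cube([50, 49, 1456]);
translate([799, 219, 0]) cube([50, 49, 1456]);
translate([500, 219, 196]) cube([299, 49, 25]);
translate([500, 219, 474]) cube([299, 49, 25]);
translate([500, 219, 752]) cube([299, 49, 25]);
translate([500, 219, 1030]) cube([299, 49, 25]);
translate([500, 219, 1308]) cube([299, 49, 25]);


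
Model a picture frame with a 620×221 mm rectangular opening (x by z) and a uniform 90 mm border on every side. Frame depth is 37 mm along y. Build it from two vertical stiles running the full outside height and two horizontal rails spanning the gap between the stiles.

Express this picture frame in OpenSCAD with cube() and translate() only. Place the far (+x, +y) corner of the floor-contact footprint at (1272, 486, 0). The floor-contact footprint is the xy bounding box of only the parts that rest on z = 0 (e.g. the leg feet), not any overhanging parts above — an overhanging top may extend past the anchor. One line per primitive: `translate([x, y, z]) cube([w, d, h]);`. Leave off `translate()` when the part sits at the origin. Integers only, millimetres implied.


translate([472, 449, 0]) cube([90, 37, 401]);
translate([1182, 449, 0]) cube([90, 37, 401]);
translate([562, 449, 0]) cube([620, 37, 90]);
translate([562, 449, 311]) cube([620, 37, 90]);


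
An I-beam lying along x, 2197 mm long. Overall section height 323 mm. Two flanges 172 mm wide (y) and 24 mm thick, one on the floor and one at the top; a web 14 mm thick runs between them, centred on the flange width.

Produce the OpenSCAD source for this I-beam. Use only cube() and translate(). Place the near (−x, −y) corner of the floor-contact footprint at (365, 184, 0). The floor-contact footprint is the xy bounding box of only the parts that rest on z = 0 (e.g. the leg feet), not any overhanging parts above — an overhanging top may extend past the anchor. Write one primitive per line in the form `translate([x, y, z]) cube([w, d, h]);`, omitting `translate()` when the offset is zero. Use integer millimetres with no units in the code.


translate([365, 184, 0]) cube([2197, 172, 24]);
translate([365, 263, 24]) cube([2197, 14, 275]);
translate([365, 184, 299]) cube([2197, 172, 24]);


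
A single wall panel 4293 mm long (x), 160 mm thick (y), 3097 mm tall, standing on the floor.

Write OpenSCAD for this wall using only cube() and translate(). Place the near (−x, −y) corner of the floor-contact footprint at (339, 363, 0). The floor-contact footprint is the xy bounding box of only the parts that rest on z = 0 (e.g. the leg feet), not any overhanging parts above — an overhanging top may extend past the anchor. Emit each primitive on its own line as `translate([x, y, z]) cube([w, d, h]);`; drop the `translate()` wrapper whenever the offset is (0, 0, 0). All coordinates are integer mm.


translate([339, 363, 0]) cube([4293, 160, 3097]);


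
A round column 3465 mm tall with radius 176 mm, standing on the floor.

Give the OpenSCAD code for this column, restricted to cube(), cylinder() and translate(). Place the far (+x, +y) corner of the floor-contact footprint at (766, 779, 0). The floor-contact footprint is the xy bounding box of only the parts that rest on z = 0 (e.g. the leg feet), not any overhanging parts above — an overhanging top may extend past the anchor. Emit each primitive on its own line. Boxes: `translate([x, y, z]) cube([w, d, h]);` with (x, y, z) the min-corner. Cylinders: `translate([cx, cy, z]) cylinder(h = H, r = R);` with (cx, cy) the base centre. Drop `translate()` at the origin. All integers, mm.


translate([590, 603, 0]) cylinder(h = 3465, r = 176);


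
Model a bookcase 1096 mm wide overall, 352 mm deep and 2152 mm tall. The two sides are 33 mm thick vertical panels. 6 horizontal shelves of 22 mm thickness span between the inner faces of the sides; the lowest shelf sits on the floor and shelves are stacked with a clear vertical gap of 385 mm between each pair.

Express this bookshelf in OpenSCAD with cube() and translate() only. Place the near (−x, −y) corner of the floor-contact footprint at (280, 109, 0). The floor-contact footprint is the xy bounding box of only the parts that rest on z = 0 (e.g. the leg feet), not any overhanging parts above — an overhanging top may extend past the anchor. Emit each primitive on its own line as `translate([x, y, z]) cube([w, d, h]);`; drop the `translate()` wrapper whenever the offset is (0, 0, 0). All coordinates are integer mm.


translate([280, 109, 0]) cube([33, 352, 2152]);
translate([1343, 109, 0]) cube([33, 352, 2152]);
translate([313, 109, 0]) cube([1030, 352, 22]);
translate([313, 109, 407]) cube([1030, 352, 22]);
translate([313, 109, 814]) cube([1030, 352, 22]);
translate([313, 109, 1221]) cube([1030, 352, 22]);
translate([313, 109, 1628]) cube([1030, 352, 22]);
translate([313, 109, 2035]) cube([1030, 352, 22]);


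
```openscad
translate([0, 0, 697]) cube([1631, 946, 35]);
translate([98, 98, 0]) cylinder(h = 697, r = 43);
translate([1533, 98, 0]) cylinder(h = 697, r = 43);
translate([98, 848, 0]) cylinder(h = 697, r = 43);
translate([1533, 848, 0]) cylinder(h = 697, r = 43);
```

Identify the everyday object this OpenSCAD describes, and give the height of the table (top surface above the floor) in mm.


A table. The table height is 732 mm.

A 1631×946×35 slab sits at z = 697 on four Ø86 mm round legs — a table. The top surface is at 697 + 35 = 732 mm.


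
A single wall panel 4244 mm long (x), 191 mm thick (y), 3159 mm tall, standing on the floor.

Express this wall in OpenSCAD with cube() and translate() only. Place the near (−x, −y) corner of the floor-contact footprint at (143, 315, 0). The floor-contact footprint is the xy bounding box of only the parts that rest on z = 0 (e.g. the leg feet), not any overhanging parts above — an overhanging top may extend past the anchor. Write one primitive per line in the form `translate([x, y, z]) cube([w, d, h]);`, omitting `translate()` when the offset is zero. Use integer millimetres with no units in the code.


translate([143, 315, 0]) cube([4244, 191, 3159]);


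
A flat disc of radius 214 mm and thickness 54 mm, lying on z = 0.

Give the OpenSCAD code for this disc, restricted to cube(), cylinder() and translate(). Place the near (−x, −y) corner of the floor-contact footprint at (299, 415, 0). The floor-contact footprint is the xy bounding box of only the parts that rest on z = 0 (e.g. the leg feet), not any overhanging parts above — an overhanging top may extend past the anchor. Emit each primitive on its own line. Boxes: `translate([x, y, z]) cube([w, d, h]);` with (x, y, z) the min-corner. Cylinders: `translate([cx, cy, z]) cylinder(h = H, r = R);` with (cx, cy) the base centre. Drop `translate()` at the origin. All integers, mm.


translate([513, 629, 0]) cylinder(h = 54, r = 214);


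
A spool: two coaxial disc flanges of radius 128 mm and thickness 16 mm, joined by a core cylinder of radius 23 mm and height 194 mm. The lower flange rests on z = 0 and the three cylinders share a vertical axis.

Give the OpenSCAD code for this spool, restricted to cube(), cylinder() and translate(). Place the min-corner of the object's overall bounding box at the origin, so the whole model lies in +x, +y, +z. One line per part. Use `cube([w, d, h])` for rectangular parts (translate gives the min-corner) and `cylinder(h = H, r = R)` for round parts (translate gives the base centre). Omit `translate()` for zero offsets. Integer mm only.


translate([128, 128, 0]) cylinder(h = 16, r = 128);
translate([128, 128, 16]) cylinder(h = 194, r = 23);
translate([128, 128, 210]) cylinder(h = 16, r = 128);


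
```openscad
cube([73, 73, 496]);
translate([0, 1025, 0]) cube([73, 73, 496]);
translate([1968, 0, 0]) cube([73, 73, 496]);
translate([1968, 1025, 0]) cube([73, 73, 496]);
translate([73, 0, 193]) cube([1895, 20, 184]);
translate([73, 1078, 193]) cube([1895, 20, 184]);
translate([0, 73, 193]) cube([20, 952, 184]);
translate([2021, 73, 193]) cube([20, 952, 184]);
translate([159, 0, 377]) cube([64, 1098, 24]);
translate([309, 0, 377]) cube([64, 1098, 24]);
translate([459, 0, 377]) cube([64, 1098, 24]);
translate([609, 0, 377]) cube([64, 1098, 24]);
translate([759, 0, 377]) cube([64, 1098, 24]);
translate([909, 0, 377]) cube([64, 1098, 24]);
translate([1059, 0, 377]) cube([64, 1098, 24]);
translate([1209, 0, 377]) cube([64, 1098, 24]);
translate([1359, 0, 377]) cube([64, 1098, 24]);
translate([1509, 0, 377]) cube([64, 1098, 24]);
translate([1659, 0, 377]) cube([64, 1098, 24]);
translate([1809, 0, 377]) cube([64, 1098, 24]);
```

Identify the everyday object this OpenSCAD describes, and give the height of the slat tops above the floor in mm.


A bed frame. The slat-top height is 401 mm.

Four posts, four rails, and a row of slats — a bed frame. Slats sit on the rails at z = 193 + 184 = 377; with slat thickness 24, the top is 401 mm.


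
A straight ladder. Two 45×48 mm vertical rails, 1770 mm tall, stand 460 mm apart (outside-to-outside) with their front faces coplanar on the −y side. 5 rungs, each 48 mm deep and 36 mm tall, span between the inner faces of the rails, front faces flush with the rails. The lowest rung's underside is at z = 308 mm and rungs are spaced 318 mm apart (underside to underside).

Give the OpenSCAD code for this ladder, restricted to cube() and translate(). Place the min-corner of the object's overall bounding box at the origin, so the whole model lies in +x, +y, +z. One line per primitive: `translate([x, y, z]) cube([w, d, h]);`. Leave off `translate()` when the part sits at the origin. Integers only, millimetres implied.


// rung span = 460 - 2*45 = 370
// rung[k] z = 308 + k*318
cube([45, 48, 1770]);
translate([415, 0, 0]) cube([45, 48, 1770]);
translate([45, 0, 308]) cube([370, 48, 36]);
translate([45, 0, 626]) cube([370, 48, 36]);
translate([45, 0, 944]) cube([370, 48, 36]);
translate([45, 0, 1262]) cube([370, 48, 36]);
translate([45, 0, 1580]) cube([370, 48, 36]);


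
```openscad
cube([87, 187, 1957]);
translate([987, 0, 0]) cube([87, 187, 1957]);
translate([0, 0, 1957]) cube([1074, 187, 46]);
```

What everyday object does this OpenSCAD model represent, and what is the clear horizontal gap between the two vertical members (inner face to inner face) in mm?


A door frame. The clear opening width is 900 mm.

Two 1957 mm tall posts with a header on top — a door frame. The left jamb is 87 mm wide at x = 0; the right jamb starts at x = 987. The clear opening is 987 − 87 = 900 mm.


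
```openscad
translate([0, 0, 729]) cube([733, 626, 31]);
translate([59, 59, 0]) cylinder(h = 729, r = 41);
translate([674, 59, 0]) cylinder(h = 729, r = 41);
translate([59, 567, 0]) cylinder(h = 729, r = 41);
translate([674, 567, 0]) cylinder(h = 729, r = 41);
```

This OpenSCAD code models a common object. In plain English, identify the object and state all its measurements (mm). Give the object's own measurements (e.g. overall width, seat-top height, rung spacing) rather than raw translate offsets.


A rectangular dining table. The top is 733×626×31 mm with its upper surface at z = 760 mm. It stands on four round legs of 82 mm diameter, each leg's bounding box inset 18 mm from the nearest pair of top edges, running from the floor to the underside of the top.


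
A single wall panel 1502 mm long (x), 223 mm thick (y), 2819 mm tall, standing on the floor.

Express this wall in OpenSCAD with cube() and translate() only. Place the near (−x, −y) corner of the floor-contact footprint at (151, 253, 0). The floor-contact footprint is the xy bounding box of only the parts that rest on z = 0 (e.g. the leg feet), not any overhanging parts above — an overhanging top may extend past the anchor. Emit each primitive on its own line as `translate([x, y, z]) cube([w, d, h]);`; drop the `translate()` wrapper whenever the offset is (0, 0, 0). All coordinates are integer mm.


translate([151, 253, 0]) cube([1502, 223, 2819]);


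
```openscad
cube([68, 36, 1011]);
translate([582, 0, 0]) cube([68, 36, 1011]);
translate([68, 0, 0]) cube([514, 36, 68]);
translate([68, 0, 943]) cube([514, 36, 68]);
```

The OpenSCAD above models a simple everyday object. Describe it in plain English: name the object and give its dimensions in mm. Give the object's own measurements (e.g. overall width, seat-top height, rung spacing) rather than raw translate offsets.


A rectangular picture frame lying in the x–z plane (depth along y). The opening is 514 mm wide (x) by 875 mm tall (z), surrounded by a border 68 mm wide on all four sides. The frame is 36 mm deep and is made of two full-height vertical stiles with two horizontal rails fitted between them.


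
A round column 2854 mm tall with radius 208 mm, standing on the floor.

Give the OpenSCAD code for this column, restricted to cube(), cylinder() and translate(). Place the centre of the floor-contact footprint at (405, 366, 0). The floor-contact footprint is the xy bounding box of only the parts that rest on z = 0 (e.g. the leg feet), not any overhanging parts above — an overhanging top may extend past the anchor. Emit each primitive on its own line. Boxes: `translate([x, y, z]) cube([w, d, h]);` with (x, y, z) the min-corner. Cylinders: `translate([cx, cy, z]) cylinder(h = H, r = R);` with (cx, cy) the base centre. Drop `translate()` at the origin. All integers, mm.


translate([405, 366, 0]) cylinder(h = 2854, r = 208);


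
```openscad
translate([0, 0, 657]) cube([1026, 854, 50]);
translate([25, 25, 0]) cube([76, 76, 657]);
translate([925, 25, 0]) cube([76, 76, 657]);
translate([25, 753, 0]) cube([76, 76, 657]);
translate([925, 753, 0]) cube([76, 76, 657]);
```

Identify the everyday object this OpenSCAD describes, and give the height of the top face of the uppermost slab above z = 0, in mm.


A table. The table height is 707 mm.

A 1026×854×50 slab sits at z = 657 on four 76 mm square posts — a table. The top surface is at 657 + 50 = 707 mm.


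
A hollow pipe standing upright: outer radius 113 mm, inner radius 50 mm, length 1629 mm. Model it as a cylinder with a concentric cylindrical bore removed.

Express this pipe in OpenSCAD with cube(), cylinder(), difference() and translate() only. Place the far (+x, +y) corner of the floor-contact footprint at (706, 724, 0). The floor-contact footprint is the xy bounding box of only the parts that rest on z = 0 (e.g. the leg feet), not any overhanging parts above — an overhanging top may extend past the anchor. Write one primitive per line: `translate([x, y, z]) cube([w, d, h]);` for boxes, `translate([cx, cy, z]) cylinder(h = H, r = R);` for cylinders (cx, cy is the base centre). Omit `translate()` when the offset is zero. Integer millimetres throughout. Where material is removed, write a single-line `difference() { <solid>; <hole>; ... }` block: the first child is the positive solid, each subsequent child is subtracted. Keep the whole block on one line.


difference() { translate([593, 611, 0]) cylinder(h = 1629, r = 113); translate([593, 611, 0]) cylinder(h = 1629, r = 50); }
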